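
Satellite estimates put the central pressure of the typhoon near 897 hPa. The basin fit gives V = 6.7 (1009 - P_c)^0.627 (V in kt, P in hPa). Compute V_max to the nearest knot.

ΔP = 1009 − 897 = 112 hPa.
112^0.627 ≈ 19.269.
V ≈ 6.7 × 19.269 ≈ 129.1 kt.

129 kt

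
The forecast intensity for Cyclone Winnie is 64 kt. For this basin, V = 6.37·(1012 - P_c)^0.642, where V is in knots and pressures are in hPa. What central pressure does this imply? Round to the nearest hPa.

ΔP = (V / 6.37)^(1/0.642) = (64/6.37)^1.558.
64/6.37 = 10.047; 10.047^1.558 ≈ 36.38 hPa.
P_c = 1012 − 36.38 = 975.62 ≈ 976 hPa.

976 hPa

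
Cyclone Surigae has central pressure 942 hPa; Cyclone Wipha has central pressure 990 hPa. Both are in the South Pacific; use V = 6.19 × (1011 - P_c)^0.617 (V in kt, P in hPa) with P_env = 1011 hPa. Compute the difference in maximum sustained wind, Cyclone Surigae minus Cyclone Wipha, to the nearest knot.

Cyclone Surigae: ΔP = 69; V ≈ 6.19 × 69^0.617 ≈ 84.38 kt.
Cyclone Wipha: ΔP = 21; V ≈ 6.19 × 21^0.617 ≈ 40.50 kt.
Difference ≈ 84.38 − 40.50 = 43.88 → 44 kt.

44 kt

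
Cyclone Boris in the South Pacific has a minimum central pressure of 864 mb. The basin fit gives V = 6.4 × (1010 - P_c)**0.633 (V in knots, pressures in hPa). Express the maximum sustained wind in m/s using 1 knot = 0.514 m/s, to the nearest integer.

ΔP = 1010 − 864 = 146 mb.
V ≈ 6.4 × 146^0.633 = 6.4 × 23.444 ≈ 150.043 kt.
150.043 × 0.514 ≈ 77.12 m/s → 77 m/s.

77 m/s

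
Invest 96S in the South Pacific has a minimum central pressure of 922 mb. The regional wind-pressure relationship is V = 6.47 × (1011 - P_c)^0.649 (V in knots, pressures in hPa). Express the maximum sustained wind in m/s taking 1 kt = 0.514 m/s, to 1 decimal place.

ΔP = 1011 − 922 = 89 mb.
V ≈ 6.47 × 89^0.649 = 6.47 × 18.414 ≈ 119.140 kt.
119.140 × 0.514 ≈ 61.24 m/s → 61.2 m/s.

61.2 m/s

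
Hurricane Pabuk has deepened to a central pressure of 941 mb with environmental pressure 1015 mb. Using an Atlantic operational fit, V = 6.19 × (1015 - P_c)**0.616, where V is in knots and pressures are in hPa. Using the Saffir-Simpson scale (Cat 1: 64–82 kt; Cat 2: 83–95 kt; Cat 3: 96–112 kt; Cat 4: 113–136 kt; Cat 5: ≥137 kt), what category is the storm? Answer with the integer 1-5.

2

ΔP = 1015 − 941 = 74 mb.
V ≈ 6.19 × 74^0.616 = 6.19 × 14.17 ≈ 88 kt.
88 kt falls in the Category 2 band.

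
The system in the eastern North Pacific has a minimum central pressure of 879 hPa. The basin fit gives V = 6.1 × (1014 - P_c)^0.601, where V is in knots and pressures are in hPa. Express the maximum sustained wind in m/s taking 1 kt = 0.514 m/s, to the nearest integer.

60 m/s

ΔP = 1014 − 879 = 135 hPa.
V ≈ 6.1 × 135^0.601 = 6.1 × 19.069 ≈ 116.322 kt.
116.322 × 0.514 ≈ 59.79 m/s → 60 m/s.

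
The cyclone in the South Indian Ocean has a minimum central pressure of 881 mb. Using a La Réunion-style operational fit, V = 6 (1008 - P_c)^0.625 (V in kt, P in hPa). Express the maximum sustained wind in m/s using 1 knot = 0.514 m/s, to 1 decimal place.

ΔP = 1008 − 881 = 127 mb.
V ≈ 6 × 127^0.625 = 6 × 20.648 ≈ 123.888 kt.
123.888 × 0.514 ≈ 63.68 m/s → 63.7 m/s.

63.7 m/s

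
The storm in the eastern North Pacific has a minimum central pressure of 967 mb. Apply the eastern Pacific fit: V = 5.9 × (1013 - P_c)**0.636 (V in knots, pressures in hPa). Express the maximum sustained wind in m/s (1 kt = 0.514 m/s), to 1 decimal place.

34.6 m/s

ΔP = 1013 − 967 = 46 mb.
V ≈ 5.9 × 46^0.636 = 5.9 × 11.416 ≈ 67.354 kt.
67.354 × 0.514 ≈ 34.62 m/s → 34.6 m/s.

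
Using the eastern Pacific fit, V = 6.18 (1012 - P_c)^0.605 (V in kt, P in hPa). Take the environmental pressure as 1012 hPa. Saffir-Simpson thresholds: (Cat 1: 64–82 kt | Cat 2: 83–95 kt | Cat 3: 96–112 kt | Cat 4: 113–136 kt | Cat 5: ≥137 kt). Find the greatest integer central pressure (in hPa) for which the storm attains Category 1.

Category 1 begins at V = 64 kt.
Required ΔP = (64/6.18)^(1/0.605) = 10.356^1.653 ≈ 47.64 hPa.
P_c ≤ 1012 − 47.64 = 964.36, so the highest integer P_c is 964 hPa.

964 hPa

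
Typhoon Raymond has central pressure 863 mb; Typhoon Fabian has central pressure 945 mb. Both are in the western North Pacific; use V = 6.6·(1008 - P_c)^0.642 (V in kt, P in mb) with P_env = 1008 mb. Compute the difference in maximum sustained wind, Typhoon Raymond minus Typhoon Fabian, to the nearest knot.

67 kt

Typhoon Raymond: ΔP = 145; V ≈ 6.6 × 145^0.642 ≈ 161.12 kt.
Typhoon Fabian: ΔP = 63; V ≈ 6.6 × 63^0.642 ≈ 94.35 kt.
Difference ≈ 161.12 − 94.35 = 66.77 → 67 kt.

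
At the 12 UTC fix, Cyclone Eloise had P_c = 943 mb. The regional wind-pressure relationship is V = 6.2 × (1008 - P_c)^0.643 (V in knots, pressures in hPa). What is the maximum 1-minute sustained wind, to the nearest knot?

ΔP = 1008 − 943 = 65 mb.
65^0.643 ≈ 14.645.
V ≈ 6.2 × 14.645 ≈ 90.8 kt.

91 kt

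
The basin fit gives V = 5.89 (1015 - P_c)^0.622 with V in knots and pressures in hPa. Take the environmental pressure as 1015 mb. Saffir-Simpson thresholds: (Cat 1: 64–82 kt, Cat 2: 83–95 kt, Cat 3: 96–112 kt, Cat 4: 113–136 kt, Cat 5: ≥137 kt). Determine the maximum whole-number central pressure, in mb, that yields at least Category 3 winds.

926 mb

Category 3 begins at V = 96 kt.
Required ΔP = (96/5.89)^(1/0.622) = 16.299^1.608 ≈ 88.88 mb.
P_c ≤ 1015 − 88.88 = 926.12, so the highest integer P_c is 926 mb.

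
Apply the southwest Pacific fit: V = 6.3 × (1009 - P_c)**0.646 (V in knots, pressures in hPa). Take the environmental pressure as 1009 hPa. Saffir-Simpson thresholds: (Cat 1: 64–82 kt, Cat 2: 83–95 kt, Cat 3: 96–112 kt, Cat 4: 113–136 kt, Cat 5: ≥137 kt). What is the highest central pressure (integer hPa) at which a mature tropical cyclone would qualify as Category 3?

941 hPa

Category 3 begins at V = 96 kt.
Required ΔP = (96/6.3)^(1/0.646) = 15.238^1.548 ≈ 67.79 hPa.
P_c ≤ 1009 − 67.79 = 941.21, so the highest integer P_c is 941 hPa.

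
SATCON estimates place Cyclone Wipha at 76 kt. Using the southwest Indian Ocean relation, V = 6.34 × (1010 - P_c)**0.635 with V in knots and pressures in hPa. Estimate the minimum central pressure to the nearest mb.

ΔP = (V / 6.34)^(1/0.635) = (76/6.34)^1.575.
76/6.34 = 11.987; 11.987^1.575 ≈ 49.98 mb.
P_c = 1010 − 49.98 = 960.02 ≈ 960 mb.

960 mb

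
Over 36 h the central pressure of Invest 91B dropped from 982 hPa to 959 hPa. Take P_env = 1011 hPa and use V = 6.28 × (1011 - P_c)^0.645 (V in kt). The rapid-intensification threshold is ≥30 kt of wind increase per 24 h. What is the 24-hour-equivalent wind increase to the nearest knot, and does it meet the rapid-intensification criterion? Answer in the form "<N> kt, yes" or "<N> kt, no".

17 kt, no

V₁: ΔP = 29, V ≈ 6.28 × 29^0.645 ≈ 55.11 kt.
V₂: ΔP = 52, V ≈ 6.28 × 52^0.645 ≈ 80.31 kt.
ΔV over 36 h = 25.20 kt → 24 h equivalent = 25.20 × 24/36 ≈ 16.80 kt.
17 kt < 30 kt ⇒ not rapid intensification.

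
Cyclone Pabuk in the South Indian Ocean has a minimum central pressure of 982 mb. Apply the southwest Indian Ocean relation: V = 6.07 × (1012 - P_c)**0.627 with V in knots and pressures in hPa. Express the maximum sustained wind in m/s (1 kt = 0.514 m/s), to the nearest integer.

26 m/s

ΔP = 1012 − 982 = 30 mb.
V ≈ 6.07 × 30^0.627 = 6.07 × 8.436 ≈ 51.209 kt.
51.209 × 0.514 ≈ 26.32 m/s → 26 m/s.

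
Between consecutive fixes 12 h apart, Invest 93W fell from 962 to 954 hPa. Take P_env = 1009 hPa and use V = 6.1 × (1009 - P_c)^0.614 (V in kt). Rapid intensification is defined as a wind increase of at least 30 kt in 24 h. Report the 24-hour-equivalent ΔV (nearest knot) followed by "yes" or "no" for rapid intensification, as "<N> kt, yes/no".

V₁: ΔP = 47, V ≈ 6.1 × 47^0.614 ≈ 64.86 kt.
V₂: ΔP = 55, V ≈ 6.1 × 55^0.614 ≈ 71.44 kt.
ΔV over 12 h = 6.58 kt → 24 h equivalent = 6.58 × 24/12 ≈ 13.16 kt.
13 kt < 30 kt ⇒ not rapid intensification.

13 kt, no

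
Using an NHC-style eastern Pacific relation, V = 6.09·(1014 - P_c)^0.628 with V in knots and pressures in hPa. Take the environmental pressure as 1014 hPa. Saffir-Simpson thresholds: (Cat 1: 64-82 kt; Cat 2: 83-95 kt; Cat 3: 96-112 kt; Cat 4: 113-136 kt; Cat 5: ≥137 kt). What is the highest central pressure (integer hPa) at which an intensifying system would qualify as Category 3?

933 hPa

Category 3 begins at V = 96 kt.
Required ΔP = (96/6.09)^(1/0.628) = 15.764^1.592 ≈ 80.74 hPa.
P_c ≤ 1014 − 80.74 = 933.26, so the highest integer P_c is 933 hPa.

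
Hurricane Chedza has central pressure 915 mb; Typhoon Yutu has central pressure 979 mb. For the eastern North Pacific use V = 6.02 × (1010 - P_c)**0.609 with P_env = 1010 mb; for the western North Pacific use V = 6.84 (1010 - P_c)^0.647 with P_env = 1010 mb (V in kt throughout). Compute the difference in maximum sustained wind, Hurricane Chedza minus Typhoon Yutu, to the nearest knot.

Hurricane Chedza: ΔP = 95; V ≈ 6.02 × 95^0.609 ≈ 96.39 kt.
Typhoon Yutu: ΔP = 31; V ≈ 6.84 × 31^0.647 ≈ 63.09 kt.
Difference ≈ 96.39 − 63.09 = 33.30 → 33 kt.

33 kt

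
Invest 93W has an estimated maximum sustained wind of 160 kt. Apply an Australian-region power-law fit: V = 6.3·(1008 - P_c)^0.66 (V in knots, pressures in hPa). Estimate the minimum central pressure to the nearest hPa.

874 hPa

ΔP = (V / 6.3)^(1/0.66) = (160/6.3)^1.515.
160/6.3 = 25.397; 25.397^1.515 ≈ 134.42 hPa.
P_c = 1008 − 134.42 = 873.58 ≈ 874 hPa.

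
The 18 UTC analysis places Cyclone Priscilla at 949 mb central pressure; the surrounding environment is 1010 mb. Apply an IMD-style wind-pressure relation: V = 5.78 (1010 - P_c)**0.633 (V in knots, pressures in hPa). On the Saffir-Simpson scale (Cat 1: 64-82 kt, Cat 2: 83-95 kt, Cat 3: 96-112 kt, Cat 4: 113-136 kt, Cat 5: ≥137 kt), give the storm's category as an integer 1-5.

ΔP = 1010 − 949 = 61 mb.
V ≈ 5.78 × 61^0.633 = 5.78 × 13.49 ≈ 78 kt.
78 kt falls in the Category 1 band.

1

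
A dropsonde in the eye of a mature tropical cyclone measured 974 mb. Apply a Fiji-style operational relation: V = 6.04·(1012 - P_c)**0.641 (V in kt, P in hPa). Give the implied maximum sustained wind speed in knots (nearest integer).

62 kt

ΔP = 1012 − 974 = 38 mb.
38^0.641 ≈ 10.295.
V ≈ 6.04 × 10.295 ≈ 62.2 kt.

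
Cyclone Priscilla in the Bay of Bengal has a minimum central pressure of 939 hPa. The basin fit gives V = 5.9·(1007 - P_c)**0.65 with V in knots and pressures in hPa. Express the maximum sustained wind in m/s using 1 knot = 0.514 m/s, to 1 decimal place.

ΔP = 1007 − 939 = 68 hPa.
V ≈ 5.9 × 68^0.65 = 5.9 × 15.529 ≈ 91.618 kt.
91.618 × 0.514 ≈ 47.09 m/s → 47.1 m/s.

47.1 m/s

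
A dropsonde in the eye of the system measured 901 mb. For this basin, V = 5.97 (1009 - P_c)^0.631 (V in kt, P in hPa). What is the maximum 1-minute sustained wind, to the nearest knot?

115 kt

ΔP = 1009 − 901 = 108 mb.
108^0.631 ≈ 19.191.
V ≈ 5.97 × 19.191 ≈ 114.6 kt.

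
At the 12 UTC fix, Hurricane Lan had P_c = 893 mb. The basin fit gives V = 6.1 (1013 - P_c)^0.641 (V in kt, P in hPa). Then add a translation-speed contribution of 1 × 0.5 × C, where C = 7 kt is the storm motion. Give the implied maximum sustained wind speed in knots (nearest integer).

ΔP = 1013 − 893 = 120 mb.
120^0.641 ≈ 21.516.
V ≈ 6.1 × 21.516 ≈ 131.2 kt.
Translation term: 1 × 0.5 × 7 = 3.5 kt.
Corrected V ≈ 134.7 kt → 135 kt.

135 kt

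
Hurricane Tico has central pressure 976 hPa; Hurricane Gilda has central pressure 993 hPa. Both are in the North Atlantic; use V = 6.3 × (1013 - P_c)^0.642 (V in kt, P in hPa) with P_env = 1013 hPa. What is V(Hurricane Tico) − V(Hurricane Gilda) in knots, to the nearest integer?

21 kt

Hurricane Tico: ΔP = 37; V ≈ 6.3 × 37^0.642 ≈ 63.99 kt.
Hurricane Gilda: ΔP = 20; V ≈ 6.3 × 20^0.642 ≈ 43.11 kt.
Difference ≈ 63.99 − 43.11 = 20.88 → 21 kt.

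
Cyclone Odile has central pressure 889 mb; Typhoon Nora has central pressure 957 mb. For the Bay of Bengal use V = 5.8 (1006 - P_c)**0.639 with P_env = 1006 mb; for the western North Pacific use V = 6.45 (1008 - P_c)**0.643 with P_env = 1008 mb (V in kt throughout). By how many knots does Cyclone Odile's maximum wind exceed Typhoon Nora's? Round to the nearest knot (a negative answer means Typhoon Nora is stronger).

Cyclone Odile: ΔP = 117; V ≈ 5.8 × 117^0.639 ≈ 121.62 kt.
Typhoon Nora: ΔP = 51; V ≈ 6.45 × 51^0.643 ≈ 80.82 kt.
Difference ≈ 121.62 − 80.82 = 40.80 → 41 kt.

41 kt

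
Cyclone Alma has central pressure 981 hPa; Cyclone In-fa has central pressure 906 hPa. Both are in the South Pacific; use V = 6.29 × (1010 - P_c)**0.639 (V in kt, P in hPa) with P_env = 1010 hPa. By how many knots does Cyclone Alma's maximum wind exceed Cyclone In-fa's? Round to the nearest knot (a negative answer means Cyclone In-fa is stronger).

-68 kt

Cyclone Alma: ΔP = 29; V ≈ 6.29 × 29^0.639 ≈ 54.09 kt.
Cyclone In-fa: ΔP = 104; V ≈ 6.29 × 104^0.639 ≈ 122.33 kt.
Difference ≈ 54.09 − 122.33 = -68.24 → -68 kt.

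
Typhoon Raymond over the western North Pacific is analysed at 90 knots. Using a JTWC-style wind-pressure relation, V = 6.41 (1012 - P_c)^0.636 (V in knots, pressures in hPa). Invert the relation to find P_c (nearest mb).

948 mb

ΔP = (V / 6.41)^(1/0.636) = (90/6.41)^1.572.
90/6.41 = 14.041; 14.041^1.572 ≈ 63.69 mb.
P_c = 1012 − 63.69 = 948.31 ≈ 948 mb.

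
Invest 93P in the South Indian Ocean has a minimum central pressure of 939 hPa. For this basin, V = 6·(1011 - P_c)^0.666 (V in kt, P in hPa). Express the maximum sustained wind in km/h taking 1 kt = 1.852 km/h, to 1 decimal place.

ΔP = 1011 − 939 = 72 hPa.
V ≈ 6 × 72^0.666 = 6 × 17.258 ≈ 103.546 kt.
103.546 × 1.852 ≈ 191.77 km/h → 191.8 km/h.

191.8 km/h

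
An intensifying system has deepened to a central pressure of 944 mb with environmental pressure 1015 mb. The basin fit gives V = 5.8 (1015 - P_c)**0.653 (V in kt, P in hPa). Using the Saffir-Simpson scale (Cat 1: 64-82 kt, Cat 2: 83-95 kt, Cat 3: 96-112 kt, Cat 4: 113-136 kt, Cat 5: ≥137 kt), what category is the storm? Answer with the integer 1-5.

2

ΔP = 1015 − 944 = 71 mb.
V ≈ 5.8 × 71^0.653 = 5.8 × 16.18 ≈ 94 kt.
94 kt falls in the Category 2 band.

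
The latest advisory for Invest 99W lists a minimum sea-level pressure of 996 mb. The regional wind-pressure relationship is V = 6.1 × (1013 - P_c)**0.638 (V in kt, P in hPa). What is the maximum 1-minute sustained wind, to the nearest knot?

37 kt

ΔP = 1013 − 996 = 17 mb.
17^0.638 ≈ 6.096.
V ≈ 6.1 × 6.096 ≈ 37.2 kt.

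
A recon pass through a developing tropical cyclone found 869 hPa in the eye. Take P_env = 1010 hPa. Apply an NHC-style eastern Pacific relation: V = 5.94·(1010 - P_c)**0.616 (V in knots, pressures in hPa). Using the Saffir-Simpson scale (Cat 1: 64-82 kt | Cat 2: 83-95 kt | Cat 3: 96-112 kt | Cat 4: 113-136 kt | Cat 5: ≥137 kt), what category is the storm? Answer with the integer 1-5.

4

ΔP = 1010 − 869 = 141 hPa.
V ≈ 5.94 × 141^0.616 = 5.94 × 21.08 ≈ 125 kt.
125 kt falls in the Category 4 band.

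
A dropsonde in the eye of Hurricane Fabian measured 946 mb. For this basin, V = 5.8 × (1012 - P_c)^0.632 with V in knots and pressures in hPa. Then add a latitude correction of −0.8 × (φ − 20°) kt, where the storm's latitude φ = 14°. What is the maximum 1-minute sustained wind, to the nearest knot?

ΔP = 1012 − 946 = 66 mb.
66^0.632 ≈ 14.124.
V ≈ 5.8 × 14.124 ≈ 81.9 kt.
Latitude correction: −0.8 × (14 − 20) = 4.8 kt.
Corrected V ≈ 86.7 kt → 87 kt.

87 kt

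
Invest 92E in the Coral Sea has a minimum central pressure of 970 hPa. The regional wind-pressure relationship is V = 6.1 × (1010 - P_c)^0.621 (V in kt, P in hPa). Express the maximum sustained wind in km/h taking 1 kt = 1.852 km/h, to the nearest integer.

112 km/h

ΔP = 1010 − 970 = 40 hPa.
V ≈ 6.1 × 40^0.621 = 6.1 × 9.883 ≈ 60.285 kt.
60.285 × 1.852 ≈ 111.65 km/h → 112 km/h.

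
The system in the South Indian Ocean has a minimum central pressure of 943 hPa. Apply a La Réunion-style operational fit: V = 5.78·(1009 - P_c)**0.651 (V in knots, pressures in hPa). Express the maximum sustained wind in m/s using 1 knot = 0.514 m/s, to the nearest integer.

45 m/s

ΔP = 1009 − 943 = 66 hPa.
V ≈ 5.78 × 66^0.651 = 5.78 × 15.294 ≈ 88.400 kt.
88.400 × 0.514 ≈ 45.44 m/s → 45 m/s.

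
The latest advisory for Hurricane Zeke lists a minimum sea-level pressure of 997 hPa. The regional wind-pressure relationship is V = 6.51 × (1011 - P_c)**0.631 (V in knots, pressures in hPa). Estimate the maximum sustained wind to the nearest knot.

34 kt

ΔP = 1011 − 997 = 14 hPa.
14^0.631 ≈ 5.287.
V ≈ 6.51 × 5.287 ≈ 34.4 kt.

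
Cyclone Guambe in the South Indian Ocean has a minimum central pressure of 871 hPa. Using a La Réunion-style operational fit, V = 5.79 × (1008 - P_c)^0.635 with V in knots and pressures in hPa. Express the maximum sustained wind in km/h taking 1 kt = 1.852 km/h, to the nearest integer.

ΔP = 1008 − 871 = 137 hPa.
V ≈ 5.79 × 137^0.635 = 5.79 × 22.741 ≈ 131.673 kt.
131.673 × 1.852 ≈ 243.86 km/h → 244 km/h.

244 km/h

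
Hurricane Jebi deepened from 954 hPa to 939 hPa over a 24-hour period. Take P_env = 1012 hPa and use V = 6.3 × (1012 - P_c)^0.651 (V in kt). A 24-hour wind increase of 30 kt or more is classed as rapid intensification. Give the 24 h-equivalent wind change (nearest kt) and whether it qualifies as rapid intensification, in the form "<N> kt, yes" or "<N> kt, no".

V₁: ΔP = 58, V ≈ 6.3 × 58^0.651 ≈ 88.58 kt.
V₂: ΔP = 73, V ≈ 6.3 × 73^0.651 ≈ 102.89 kt.
ΔV over 24 h = 14.31 kt → 24 h equivalent = 14.31 × 24/24 ≈ 14.31 kt.
14 kt < 30 kt ⇒ not rapid intensification.

14 kt, no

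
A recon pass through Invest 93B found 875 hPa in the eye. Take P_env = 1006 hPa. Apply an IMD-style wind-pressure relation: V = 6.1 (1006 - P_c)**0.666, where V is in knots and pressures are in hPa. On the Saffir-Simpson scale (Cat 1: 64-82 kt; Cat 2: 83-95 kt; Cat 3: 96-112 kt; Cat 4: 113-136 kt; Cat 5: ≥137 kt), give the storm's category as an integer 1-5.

ΔP = 1006 − 875 = 131 hPa.
V ≈ 6.1 × 131^0.666 = 6.1 × 25.71 ≈ 157 kt.
157 kt falls in the Category 5 band.

5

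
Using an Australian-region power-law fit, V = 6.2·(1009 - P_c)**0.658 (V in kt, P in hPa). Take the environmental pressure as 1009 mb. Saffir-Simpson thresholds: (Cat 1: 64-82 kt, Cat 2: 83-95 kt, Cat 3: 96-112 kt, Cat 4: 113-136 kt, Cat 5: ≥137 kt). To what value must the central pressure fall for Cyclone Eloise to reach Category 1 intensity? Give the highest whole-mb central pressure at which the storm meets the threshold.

974 mb

Category 1 begins at V = 64 kt.
Required ΔP = (64/6.2)^(1/0.658) = 10.323^1.520 ≈ 34.73 mb.
P_c ≤ 1009 − 34.73 = 974.27, so the highest integer P_c is 974 mb.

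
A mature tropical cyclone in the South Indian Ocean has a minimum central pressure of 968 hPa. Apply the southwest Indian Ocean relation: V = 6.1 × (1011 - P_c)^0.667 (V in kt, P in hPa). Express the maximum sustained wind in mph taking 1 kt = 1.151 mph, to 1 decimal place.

ΔP = 1011 − 968 = 43 hPa.
V ≈ 6.1 × 43^0.667 = 6.1 × 12.289 ≈ 74.964 kt.
74.964 × 1.151 ≈ 86.28 mph → 86.3 mph.

86.3 mph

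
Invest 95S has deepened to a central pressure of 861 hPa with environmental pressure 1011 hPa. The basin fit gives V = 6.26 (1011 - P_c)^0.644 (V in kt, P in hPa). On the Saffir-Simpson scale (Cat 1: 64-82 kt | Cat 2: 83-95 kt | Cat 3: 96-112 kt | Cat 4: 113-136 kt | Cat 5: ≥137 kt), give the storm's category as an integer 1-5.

5

ΔP = 1011 − 861 = 150 hPa.
V ≈ 6.26 × 150^0.644 = 6.26 × 25.20 ≈ 158 kt.
158 kt falls in the Category 5 band.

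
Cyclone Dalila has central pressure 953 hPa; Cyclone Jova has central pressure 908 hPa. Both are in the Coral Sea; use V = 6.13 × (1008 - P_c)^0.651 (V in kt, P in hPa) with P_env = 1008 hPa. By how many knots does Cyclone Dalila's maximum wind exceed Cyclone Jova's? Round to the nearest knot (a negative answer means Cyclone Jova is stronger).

Cyclone Dalila: ΔP = 55; V ≈ 6.13 × 55^0.651 ≈ 83.26 kt.
Cyclone Jova: ΔP = 100; V ≈ 6.13 × 100^0.651 ≈ 122.87 kt.
Difference ≈ 83.26 − 122.87 = -39.61 → -40 kt.

-40 kt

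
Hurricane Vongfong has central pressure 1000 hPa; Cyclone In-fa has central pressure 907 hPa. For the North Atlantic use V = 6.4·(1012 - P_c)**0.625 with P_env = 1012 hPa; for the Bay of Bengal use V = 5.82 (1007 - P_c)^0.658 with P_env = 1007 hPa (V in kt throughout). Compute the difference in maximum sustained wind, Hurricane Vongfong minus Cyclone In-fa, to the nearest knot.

Hurricane Vongfong: ΔP = 12; V ≈ 6.4 × 12^0.625 ≈ 30.25 kt.
Cyclone In-fa: ΔP = 100; V ≈ 5.82 × 100^0.658 ≈ 120.48 kt.
Difference ≈ 30.25 − 120.48 = -90.23 → -90 kt.

-90 kt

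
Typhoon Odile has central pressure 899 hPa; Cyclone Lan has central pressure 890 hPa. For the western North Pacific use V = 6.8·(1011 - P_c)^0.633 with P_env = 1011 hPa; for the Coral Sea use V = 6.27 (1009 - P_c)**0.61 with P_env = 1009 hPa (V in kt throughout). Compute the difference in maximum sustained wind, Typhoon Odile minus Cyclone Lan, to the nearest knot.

19 kt

Typhoon Odile: ΔP = 112; V ≈ 6.8 × 112^0.633 ≈ 134.79 kt.
Cyclone Lan: ΔP = 119; V ≈ 6.27 × 119^0.61 ≈ 115.70 kt.
Difference ≈ 134.79 − 115.70 = 19.09 → 19 kt.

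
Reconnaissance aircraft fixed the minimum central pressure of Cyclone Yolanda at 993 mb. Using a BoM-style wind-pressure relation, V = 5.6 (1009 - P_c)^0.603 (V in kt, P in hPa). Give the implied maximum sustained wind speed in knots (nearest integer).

ΔP = 1009 − 993 = 16 mb.
16^0.603 ≈ 5.322.
V ≈ 5.6 × 5.322 ≈ 29.8 kt.

30 kt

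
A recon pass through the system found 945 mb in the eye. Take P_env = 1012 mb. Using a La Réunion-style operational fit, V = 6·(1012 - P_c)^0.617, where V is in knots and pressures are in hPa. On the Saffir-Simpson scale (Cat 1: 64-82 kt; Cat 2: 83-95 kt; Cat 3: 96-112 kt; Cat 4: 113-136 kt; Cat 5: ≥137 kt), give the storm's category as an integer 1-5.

1

ΔP = 1012 − 945 = 67 mb.
V ≈ 6 × 67^0.617 = 6 × 13.39 ≈ 80 kt.
80 kt falls in the Category 1 band.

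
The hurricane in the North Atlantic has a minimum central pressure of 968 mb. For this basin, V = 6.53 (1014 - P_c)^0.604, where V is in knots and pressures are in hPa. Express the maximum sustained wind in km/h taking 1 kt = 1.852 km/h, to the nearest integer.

122 km/h

ΔP = 1014 − 968 = 46 mb.
V ≈ 6.53 × 46^0.604 = 6.53 × 10.100 ≈ 65.951 kt.
65.951 × 1.852 ≈ 122.14 km/h → 122 km/h.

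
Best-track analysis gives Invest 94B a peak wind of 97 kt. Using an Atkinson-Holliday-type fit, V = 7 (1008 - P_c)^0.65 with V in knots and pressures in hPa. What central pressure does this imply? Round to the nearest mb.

ΔP = (V / 7)^(1/0.65) = (97/7)^1.538.
97/7 = 13.857; 13.857^1.538 ≈ 57.07 mb.
P_c = 1008 − 57.07 = 950.93 ≈ 951 mb.

951 mb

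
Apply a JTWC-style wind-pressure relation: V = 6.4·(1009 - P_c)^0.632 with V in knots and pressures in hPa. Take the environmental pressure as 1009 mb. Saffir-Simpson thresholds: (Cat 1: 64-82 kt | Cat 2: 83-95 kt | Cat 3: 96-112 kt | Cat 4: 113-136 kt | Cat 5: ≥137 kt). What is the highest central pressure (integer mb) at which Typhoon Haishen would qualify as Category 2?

Category 2 begins at V = 83 kt.
Required ΔP = (83/6.4)^(1/0.632) = 12.969^1.582 ≈ 57.67 mb.
P_c ≤ 1009 − 57.67 = 951.33, so the highest integer P_c is 951 mb.

951 mb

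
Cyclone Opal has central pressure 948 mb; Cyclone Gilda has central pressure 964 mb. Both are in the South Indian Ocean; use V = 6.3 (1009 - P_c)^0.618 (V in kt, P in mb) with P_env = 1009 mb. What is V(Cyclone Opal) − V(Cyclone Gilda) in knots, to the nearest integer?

14 kt

Cyclone Opal: ΔP = 61; V ≈ 6.3 × 61^0.618 ≈ 79.92 kt.
Cyclone Gilda: ΔP = 45; V ≈ 6.3 × 45^0.618 ≈ 66.23 kt.
Difference ≈ 79.92 − 66.23 = 13.69 → 14 kt.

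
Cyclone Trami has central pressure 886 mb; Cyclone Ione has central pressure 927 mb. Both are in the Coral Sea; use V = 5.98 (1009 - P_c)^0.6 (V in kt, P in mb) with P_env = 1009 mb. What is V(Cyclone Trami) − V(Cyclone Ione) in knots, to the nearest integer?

23 kt

Cyclone Trami: ΔP = 123; V ≈ 5.98 × 123^0.6 ≈ 107.31 kt.
Cyclone Ione: ΔP = 82; V ≈ 5.98 × 82^0.6 ≈ 84.14 kt.
Difference ≈ 107.31 − 84.14 = 23.17 → 23 kt.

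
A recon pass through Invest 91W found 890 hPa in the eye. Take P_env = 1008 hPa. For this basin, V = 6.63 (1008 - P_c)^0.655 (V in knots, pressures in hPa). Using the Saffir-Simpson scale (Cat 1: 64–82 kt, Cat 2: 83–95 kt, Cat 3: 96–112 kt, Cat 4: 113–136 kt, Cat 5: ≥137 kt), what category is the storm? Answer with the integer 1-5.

ΔP = 1008 − 890 = 118 hPa.
V ≈ 6.63 × 118^0.655 = 6.63 × 22.76 ≈ 151 kt.
151 kt falls in the Category 5 band.

5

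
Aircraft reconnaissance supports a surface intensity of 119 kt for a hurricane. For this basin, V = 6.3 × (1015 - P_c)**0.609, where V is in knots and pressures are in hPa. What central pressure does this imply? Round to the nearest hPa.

890 hPa

ΔP = (V / 6.3)^(1/0.609) = (119/6.3)^1.642.
119/6.3 = 18.889; 18.889^1.642 ≈ 124.62 hPa.
P_c = 1015 − 124.62 = 890.38 ≈ 890 hPa.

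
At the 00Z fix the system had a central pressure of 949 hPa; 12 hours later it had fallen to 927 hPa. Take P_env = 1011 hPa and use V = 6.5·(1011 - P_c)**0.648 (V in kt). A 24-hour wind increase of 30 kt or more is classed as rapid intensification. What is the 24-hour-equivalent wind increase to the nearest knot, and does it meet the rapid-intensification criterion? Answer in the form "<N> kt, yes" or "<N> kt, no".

V₁: ΔP = 62, V ≈ 6.5 × 62^0.648 ≈ 94.27 kt.
V₂: ΔP = 84, V ≈ 6.5 × 84^0.648 ≈ 114.77 kt.
ΔV over 12 h = 20.50 kt → 24 h equivalent = 20.50 × 24/12 ≈ 41.00 kt.
41 kt ≥ 30 kt ⇒ rapid intensification.

41 kt, yes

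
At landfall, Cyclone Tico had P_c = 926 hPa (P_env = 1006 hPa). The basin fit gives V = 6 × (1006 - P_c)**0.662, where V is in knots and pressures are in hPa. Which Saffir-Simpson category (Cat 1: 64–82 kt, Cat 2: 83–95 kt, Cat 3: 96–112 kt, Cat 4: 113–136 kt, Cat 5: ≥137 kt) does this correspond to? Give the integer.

3

ΔP = 1006 − 926 = 80 hPa.
V ≈ 6 × 80^0.662 = 6 × 18.19 ≈ 109 kt.
109 kt falls in the Category 3 band.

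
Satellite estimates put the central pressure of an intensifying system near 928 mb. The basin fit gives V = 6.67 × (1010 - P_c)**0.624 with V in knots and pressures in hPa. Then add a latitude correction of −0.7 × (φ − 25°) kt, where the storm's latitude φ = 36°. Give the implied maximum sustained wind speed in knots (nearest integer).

ΔP = 1010 − 928 = 82 mb.
82^0.624 ≈ 15.639.
V ≈ 6.67 × 15.639 ≈ 104.3 kt.
Latitude correction: −0.7 × (36 − 25) = -7.7 kt.
Corrected V ≈ 96.6 kt → 97 kt.

97 kt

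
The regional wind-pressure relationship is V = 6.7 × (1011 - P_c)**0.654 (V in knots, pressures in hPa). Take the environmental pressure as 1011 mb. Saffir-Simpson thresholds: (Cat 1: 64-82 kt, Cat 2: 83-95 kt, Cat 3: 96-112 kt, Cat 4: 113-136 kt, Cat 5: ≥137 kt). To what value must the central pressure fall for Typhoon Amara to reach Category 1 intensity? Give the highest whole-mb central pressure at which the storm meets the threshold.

979 mb

Category 1 begins at V = 64 kt.
Required ΔP = (64/6.7)^(1/0.654) = 9.552^1.529 ≈ 31.52 mb.
P_c ≤ 1011 − 31.52 = 979.48, so the highest integer P_c is 979 mb.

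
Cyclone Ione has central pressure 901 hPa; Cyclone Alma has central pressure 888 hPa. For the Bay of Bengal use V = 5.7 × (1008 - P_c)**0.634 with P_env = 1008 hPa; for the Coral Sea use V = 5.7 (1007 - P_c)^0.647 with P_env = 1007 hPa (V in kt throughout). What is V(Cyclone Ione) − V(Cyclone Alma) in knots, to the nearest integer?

Cyclone Ione: ΔP = 107; V ≈ 5.7 × 107^0.634 ≈ 110.28 kt.
Cyclone Alma: ΔP = 119; V ≈ 5.7 × 119^0.647 ≈ 125.53 kt.
Difference ≈ 110.28 − 125.53 = -15.25 → -15 kt.

-15 kt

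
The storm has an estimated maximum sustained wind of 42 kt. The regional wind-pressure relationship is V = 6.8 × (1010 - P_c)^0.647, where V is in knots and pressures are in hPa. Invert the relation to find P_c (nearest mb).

ΔP = (V / 6.8)^(1/0.647) = (42/6.8)^1.546.
42/6.8 = 6.176; 6.176^1.546 ≈ 16.68 mb.
P_c = 1010 − 16.68 = 993.32 ≈ 993 mb.

993 mb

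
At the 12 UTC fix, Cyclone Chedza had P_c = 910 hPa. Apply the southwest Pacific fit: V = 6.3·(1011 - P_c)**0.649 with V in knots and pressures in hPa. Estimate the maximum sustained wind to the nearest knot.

126 kt

ΔP = 1011 − 910 = 101 hPa.
101^0.649 ≈ 19.990.
V ≈ 6.3 × 19.990 ≈ 125.9 kt.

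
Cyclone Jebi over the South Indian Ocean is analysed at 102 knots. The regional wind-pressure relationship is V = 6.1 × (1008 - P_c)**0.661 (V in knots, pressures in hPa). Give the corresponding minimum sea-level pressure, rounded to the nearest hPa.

ΔP = (V / 6.1)^(1/0.661) = (102/6.1)^1.513.
102/6.1 = 16.721; 16.721^1.513 ≈ 70.90 hPa.
P_c = 1008 − 70.90 = 937.10 ≈ 937 hPa.

937 hPa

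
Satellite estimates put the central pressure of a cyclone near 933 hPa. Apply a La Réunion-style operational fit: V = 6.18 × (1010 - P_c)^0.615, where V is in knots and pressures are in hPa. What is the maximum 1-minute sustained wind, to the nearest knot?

89 kt

ΔP = 1010 − 933 = 77 hPa.
77^0.615 ≈ 14.461.
V ≈ 6.18 × 14.461 ≈ 89.4 kt.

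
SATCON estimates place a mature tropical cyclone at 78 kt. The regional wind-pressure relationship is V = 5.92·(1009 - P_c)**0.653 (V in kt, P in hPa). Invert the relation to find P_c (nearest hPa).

957 hPa

ΔP = (V / 5.92)^(1/0.653) = (78/5.92)^1.531.
78/5.92 = 13.176; 13.176^1.531 ≈ 51.86 hPa.
P_c = 1009 − 51.86 = 957.14 ≈ 957 hPa.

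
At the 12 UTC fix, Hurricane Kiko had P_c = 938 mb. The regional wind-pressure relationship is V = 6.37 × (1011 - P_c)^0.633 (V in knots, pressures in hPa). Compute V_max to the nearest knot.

ΔP = 1011 − 938 = 73 mb.
73^0.633 ≈ 15.118.
V ≈ 6.37 × 15.118 ≈ 96.3 kt.

96 kt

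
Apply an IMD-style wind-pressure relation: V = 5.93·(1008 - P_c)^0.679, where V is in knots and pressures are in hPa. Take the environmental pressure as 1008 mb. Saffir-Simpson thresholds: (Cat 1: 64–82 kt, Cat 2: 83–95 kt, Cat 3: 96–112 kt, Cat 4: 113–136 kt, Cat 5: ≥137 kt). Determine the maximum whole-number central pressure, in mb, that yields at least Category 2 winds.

Category 2 begins at V = 83 kt.
Required ΔP = (83/5.93)^(1/0.679) = 13.997^1.473 ≈ 48.73 mb.
P_c ≤ 1008 − 48.73 = 959.27, so the highest integer P_c is 959 mb.

959 mb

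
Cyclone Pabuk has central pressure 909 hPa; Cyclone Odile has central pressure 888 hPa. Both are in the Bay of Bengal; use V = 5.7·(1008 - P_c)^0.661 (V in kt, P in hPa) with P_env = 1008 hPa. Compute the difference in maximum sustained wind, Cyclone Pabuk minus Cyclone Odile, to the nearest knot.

Cyclone Pabuk: ΔP = 99; V ≈ 5.7 × 99^0.661 ≈ 118.85 kt.
Cyclone Odile: ΔP = 120; V ≈ 5.7 × 120^0.661 ≈ 134.96 kt.
Difference ≈ 118.85 − 134.96 = -16.11 → -16 kt.

-16 kt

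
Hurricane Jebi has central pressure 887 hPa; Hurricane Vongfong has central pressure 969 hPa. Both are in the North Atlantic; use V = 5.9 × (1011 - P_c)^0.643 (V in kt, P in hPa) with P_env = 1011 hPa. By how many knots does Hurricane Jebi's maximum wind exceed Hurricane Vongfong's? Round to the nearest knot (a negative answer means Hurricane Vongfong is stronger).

66 kt

Hurricane Jebi: ΔP = 124; V ≈ 5.9 × 124^0.643 ≈ 130.89 kt.
Hurricane Vongfong: ΔP = 42; V ≈ 5.9 × 42^0.643 ≈ 65.25 kt.
Difference ≈ 130.89 − 65.25 = 65.64 → 66 kt.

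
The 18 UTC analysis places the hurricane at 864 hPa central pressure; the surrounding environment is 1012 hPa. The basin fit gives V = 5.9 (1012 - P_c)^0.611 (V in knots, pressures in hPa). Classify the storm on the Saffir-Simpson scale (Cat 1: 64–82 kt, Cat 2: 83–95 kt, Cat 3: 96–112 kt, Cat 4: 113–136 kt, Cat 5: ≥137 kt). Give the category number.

4

ΔP = 1012 − 864 = 148 hPa.
V ≈ 5.9 × 148^0.611 = 5.9 × 21.19 ≈ 125 kt.
125 kt falls in the Category 4 band.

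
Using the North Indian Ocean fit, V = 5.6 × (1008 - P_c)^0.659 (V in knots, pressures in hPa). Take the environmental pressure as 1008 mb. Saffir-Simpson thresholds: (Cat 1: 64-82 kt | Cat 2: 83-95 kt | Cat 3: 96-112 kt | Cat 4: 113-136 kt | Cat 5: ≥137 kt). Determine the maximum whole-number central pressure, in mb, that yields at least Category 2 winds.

948 mb

Category 2 begins at V = 83 kt.
Required ΔP = (83/5.6)^(1/0.659) = 14.821^1.517 ≈ 59.81 mb.
P_c ≤ 1008 − 59.81 = 948.19, so the highest integer P_c is 948 mb.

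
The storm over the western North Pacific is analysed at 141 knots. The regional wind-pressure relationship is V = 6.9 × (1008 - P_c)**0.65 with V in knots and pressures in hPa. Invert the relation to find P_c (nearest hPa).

ΔP = (V / 6.9)^(1/0.65) = (141/6.9)^1.538.
141/6.9 = 20.435; 20.435^1.538 ≈ 103.74 hPa.
P_c = 1008 − 103.74 = 904.26 ≈ 904 hPa.

904 hPa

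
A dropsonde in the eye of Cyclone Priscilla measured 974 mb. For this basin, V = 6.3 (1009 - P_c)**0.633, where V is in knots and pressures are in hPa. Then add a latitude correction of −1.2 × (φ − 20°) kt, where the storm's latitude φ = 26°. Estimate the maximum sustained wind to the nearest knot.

53 kt

ΔP = 1009 − 974 = 35 mb.
35^0.633 ≈ 9.493.
V ≈ 6.3 × 9.493 ≈ 59.8 kt.
Latitude correction: −1.2 × (26 − 20) = -7.2 kt.
Corrected V ≈ 52.6 kt → 53 kt.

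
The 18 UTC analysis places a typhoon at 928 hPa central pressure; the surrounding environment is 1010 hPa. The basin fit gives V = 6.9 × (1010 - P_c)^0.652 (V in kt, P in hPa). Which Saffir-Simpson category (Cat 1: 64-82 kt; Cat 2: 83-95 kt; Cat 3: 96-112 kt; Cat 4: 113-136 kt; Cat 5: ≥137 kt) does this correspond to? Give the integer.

ΔP = 1010 − 928 = 82 hPa.
V ≈ 6.9 × 82^0.652 = 6.9 × 17.69 ≈ 122 kt.
122 kt falls in the Category 4 band.

4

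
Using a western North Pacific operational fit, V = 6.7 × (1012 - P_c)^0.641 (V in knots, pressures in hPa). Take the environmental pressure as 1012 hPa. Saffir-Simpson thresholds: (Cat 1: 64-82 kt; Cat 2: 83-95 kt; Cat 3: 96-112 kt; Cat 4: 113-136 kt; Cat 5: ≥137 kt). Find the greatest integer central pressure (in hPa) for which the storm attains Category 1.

Category 1 begins at V = 64 kt.
Required ΔP = (64/6.7)^(1/0.641) = 9.552^1.560 ≈ 33.81 hPa.
P_c ≤ 1012 − 33.81 = 978.19, so the highest integer P_c is 978 hPa.

978 hPa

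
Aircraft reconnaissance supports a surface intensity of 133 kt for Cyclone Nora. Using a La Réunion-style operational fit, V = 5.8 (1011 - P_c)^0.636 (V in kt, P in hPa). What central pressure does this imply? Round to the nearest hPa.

873 hPa

ΔP = (V / 5.8)^(1/0.636) = (133/5.8)^1.572.
133/5.8 = 22.931; 22.931^1.572 ≈ 137.73 hPa.
P_c = 1011 − 137.73 = 873.27 ≈ 873 hPa.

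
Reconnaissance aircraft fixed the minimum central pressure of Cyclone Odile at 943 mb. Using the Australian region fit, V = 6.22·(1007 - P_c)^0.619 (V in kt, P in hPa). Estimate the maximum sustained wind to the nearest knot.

82 kt

ΔP = 1007 − 943 = 64 mb.
64^0.619 ≈ 13.123.
V ≈ 6.22 × 13.123 ≈ 81.6 kt.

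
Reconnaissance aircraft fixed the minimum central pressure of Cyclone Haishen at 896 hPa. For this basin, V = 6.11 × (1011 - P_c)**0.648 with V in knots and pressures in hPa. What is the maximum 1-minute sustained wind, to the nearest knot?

ΔP = 1011 − 896 = 115 hPa.
115^0.648 ≈ 21.644.
V ≈ 6.11 × 21.644 ≈ 132.2 kt.

132 kt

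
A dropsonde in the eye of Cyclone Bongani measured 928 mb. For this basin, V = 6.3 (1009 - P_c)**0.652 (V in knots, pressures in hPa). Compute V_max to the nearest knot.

ΔP = 1009 − 928 = 81 mb.
81^0.652 ≈ 17.552.
V ≈ 6.3 × 17.552 ≈ 110.6 kt.

111 kt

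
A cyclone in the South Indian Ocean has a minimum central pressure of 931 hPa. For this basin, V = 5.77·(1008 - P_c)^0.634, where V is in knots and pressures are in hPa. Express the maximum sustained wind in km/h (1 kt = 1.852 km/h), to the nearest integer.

168 km/h

ΔP = 1008 − 931 = 77 hPa.
V ≈ 5.77 × 77^0.634 = 5.77 × 15.705 ≈ 90.617 kt.
90.617 × 1.852 ≈ 167.82 km/h → 168 km/h.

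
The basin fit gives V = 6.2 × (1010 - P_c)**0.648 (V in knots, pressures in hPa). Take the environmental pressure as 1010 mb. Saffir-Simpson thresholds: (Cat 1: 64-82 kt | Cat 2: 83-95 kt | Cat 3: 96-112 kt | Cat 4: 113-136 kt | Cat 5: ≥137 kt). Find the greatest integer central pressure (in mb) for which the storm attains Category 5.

891 mb

Category 5 begins at V = 137 kt.
Required ΔP = (137/6.2)^(1/0.648) = 22.097^1.543 ≈ 118.74 mb.
P_c ≤ 1010 − 118.74 = 891.26, so the highest integer P_c is 891 mb.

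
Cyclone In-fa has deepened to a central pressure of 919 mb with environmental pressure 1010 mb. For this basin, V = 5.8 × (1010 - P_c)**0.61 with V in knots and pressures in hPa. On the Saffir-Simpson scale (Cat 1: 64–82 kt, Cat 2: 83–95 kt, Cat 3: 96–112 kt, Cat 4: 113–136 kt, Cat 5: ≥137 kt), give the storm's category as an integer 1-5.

2

ΔP = 1010 − 919 = 91 mb.
V ≈ 5.8 × 91^0.61 = 5.8 × 15.67 ≈ 91 kt.
91 kt falls in the Category 2 band.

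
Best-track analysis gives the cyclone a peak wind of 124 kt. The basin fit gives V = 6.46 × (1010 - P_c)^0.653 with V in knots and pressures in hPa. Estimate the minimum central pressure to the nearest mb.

ΔP = (V / 6.46)^(1/0.653) = (124/6.46)^1.531.
124/6.46 = 19.195; 19.195^1.531 ≈ 92.27 mb.
P_c = 1010 − 92.27 = 917.73 ≈ 918 mb.

918 mb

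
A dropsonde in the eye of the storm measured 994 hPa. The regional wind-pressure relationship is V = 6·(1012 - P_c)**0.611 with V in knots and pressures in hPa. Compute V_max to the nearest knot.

ΔP = 1012 − 994 = 18 hPa.
18^0.611 ≈ 5.848.
V ≈ 6 × 5.848 ≈ 35.1 kt.

35 kt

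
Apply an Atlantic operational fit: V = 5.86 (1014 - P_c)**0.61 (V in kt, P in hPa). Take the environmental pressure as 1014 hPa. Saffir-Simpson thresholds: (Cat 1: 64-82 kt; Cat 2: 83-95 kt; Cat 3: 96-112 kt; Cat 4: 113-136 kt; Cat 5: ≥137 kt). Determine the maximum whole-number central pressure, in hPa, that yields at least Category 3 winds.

916 hPa

Category 3 begins at V = 96 kt.
Required ΔP = (96/5.86)^(1/0.61) = 16.382^1.639 ≈ 97.90 hPa.
P_c ≤ 1014 − 97.90 = 916.10, so the highest integer P_c is 916 hPa.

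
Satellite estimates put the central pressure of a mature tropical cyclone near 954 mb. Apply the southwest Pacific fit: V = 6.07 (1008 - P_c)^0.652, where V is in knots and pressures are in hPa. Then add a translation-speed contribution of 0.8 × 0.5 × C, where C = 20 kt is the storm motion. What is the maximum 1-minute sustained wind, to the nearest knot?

ΔP = 1008 − 954 = 54 mb.
54^0.652 ≈ 13.475.
V ≈ 6.07 × 13.475 ≈ 81.8 kt.
Translation term: 0.8 × 0.5 × 20 = 8 kt.
Corrected V ≈ 89.8 kt → 90 kt.

90 kt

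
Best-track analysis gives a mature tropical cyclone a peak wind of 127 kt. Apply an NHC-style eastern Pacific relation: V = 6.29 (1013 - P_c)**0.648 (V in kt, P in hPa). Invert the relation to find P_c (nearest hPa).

ΔP = (V / 6.29)^(1/0.648) = (127/6.29)^1.543.
127/6.29 = 20.191; 20.191^1.543 ≈ 103.31 hPa.
P_c = 1013 − 103.31 = 909.69 ≈ 910 hPa.

910 hPa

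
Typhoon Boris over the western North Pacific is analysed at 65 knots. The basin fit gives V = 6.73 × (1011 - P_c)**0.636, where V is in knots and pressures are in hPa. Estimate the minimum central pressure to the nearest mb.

ΔP = (V / 6.73)^(1/0.636) = (65/6.73)^1.572.
65/6.73 = 9.658; 9.658^1.572 ≈ 35.37 mb.
P_c = 1011 − 35.37 = 975.63 ≈ 976 mb.

976 mb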